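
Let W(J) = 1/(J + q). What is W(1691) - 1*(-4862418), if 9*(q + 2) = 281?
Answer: 75279955485/15482 ≈ 4.8624e+6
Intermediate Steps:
q = 263/9 (q = -2 + (1/9)*281 = -2 + 281/9 = 263/9 ≈ 29.222)
W(J) = 1/(263/9 + J) (W(J) = 1/(J + 263/9) = 1/(263/9 + J))
W(1691) - 1*(-4862418) = 9/(263 + 9*1691) - 1*(-4862418) = 9/(263 + 15219) + 4862418 = 9/15482 + 4862418 = 75279955485/15482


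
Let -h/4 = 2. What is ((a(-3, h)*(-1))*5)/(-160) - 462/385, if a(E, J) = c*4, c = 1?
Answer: -43/40 ≈ -1.0750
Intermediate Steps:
h = -8 (h = -4*2 = -8)
a(E, J) = 4 (a(E, J) = 1*4 = 4)
((a(-3, h)*(-1))*5)/(-160) - 462/385 = ((4*(-1))*5)/(-160) - 462/385 = -4*5*(-1/160) - 462*1/385 = -20*(-1/160) - 6/5 = 1/8 - 6/5 = -43/40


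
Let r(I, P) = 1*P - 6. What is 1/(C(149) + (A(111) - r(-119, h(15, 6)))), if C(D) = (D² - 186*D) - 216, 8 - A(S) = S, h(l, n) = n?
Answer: -1/5832 ≈ -0.00017147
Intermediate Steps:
A(S) = 8 - S
C(D) = -216 + D² - 186*D
r(I, P) = -6 + P (r(I, P) = P - 6 = -6 + P)
1/(C(149) + (A(111) - r(-119, h(15, 6)))) = 1/((-216 + 149² - 186*149) + ((8 - 1*111) - (-6 + 6))) = 1/((-216 + 22201 - 27714) + ((8 - 111) - 1*0)) = 1/(-5729 + (-103 + 0)) = 1/(-5729 - 103) = 1/(-5832) = -1/5832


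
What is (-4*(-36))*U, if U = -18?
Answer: -2592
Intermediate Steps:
(-4*(-36))*U = -4*(-36)*(-18) = 144*(-18) = -2592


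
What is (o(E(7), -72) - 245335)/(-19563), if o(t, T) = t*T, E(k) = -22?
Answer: 243751/19563 ≈ 12.460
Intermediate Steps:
o(t, T) = T*t
(o(E(7), -72) - 245335)/(-19563) = (-72*(-22) - 245335)/(-19563) = (1584 - 245335)*(-1/19563) = -243751*(-1/19563) = 243751/19563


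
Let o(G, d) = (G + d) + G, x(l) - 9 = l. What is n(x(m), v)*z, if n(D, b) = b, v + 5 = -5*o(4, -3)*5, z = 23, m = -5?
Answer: -2990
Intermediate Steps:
x(l) = 9 + l
o(G, d) = d + 2*G
v = -130 (v = -5 - 5*(-3 + 2*4)*5 = -5 - 5*(-3 + 8)*5 = -5 - 5*5*5 = -5 - 25*5 = -5 - 125 = -130)
n(x(m), v)*z = -130*23 = -2990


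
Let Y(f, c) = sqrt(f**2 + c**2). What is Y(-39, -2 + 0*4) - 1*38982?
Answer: -38982 + 5*sqrt(61) ≈ -38943.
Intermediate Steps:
Y(f, c) = sqrt(c**2 + f**2)
Y(-39, -2 + 0*4) - 1*38982 = sqrt((-2 + 0*4)**2 + (-39)**2) - 1*38982 = sqrt((-2 + 0)**2 + 1521) - 38982 = sqrt((-2)**2 + 1521) - 38982 = sqrt(4 + 1521) - 38982 = sqrt(1525) - 38982 = 5*sqrt(61) - 38982 = -38982 + 5*sqrt(61)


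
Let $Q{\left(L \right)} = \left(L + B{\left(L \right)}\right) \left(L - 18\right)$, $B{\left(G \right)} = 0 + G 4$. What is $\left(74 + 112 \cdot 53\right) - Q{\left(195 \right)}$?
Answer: $-166565$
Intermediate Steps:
$B{\left(G \right)} = 4 G$ ($B{\left(G \right)} = 0 + 4 G = 4 G$)
$Q{\left(L \right)} = 5 L \left(-18 + L\right)$ ($Q{\left(L \right)} = \left(L + 4 L\right) \left(L - 18\right) = 5 L \left(-18 + L\right)$)
$\left(74 + 112 \cdot 53\right) - Q{\left(195 \right)} = \left(74 + 112 \cdot 53\right) - 5 \cdot 195 \left(-18 + 195\right) = \left(74 + 5936\right) - 5 \cdot 195 \cdot 177 = 6010 - 172575 = -166565$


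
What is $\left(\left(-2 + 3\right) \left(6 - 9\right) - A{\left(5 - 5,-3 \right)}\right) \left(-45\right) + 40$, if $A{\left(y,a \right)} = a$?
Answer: $40$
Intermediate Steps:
$\left(\left(-2 + 3\right) \left(6 - 9\right) - A{\left(5 - 5,-3 \right)}\right) \left(-45\right) + 40 = \left(\left(-2 + 3\right) \left(6 - 9\right) - -3\right) \left(-45\right) + 40 = \left(1 \left(-3\right) + 3\right) \left(-45\right) + 40 = \left(-3 + 3\right) \left(-45\right) + 40 = 0 \left(-45\right) + 40 = 0 + 40 = 40$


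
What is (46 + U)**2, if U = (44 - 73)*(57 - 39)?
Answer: 226576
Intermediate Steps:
U = -522 (U = -29*18 = -522)
(46 + U)**2 = (46 - 522)**2 = (-476)**2 = 226576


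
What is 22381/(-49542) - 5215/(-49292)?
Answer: -422421361/1221012132 ≈ -0.34596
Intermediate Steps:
22381/(-49542) - 5215/(-49292) = 22381*(-1/49542) - 5215*(-1/49292) = -22381/49542 + 5215/49292 = -422421361/1221012132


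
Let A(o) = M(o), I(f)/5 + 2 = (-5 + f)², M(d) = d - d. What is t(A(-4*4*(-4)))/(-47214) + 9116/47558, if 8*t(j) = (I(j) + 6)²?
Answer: 31940999/208874736 ≈ 0.15292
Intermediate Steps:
M(d) = 0
I(f) = -10 + 5*(-5 + f)²
A(o) = 0
t(j) = (-4 + 5*(-5 + j)²)²/8 (t(j) = ((-10 + 5*(-5 + j)²) + 6)²/8 = (-4 + 5*(-5 + j)²)²/8)
t(A(-4*4*(-4)))/(-47214) + 9116/47558 = ((-4 + 5*(-5 + 0)²)²/8)/(-47214) + 9116/47558 = ((-4 + 5*(-5)²)²/8)*(-1/47214) + 9116*(1/47558) = ((-4 + 5*25)²/8)*(-1/47214) + 106/553 = ((-4 + 125)²/8)*(-1/47214) + 106/553 = ((⅛)*121²)*(-1/47214) + 106/553 = ((⅛)*14641)*(-1/47214) + 106/553 = (14641/8)*(-1/47214) + 106/553 = -14641/377712 + 106/553 = 31940999/208874736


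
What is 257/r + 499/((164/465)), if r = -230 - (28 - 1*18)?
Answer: 13911563/9840 ≈ 1413.8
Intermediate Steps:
r = -240 (r = -230 - (28 - 18) = -230 - 1*10 = -230 - 10 = -240)
257/r + 499/((164/465)) = 257/(-240) + 499/((164/465)) = 257*(-1/240) + 499/((164*(1/465))) = -257/240 + 499/(164/465) = -257/240 + 499*(465/164) = -257/240 + 232035/164 = 13911563/9840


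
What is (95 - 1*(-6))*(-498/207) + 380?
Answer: 9454/69 ≈ 137.01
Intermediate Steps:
(95 - 1*(-6))*(-498/207) + 380 = (95 + 6)*(-498*1/207) + 380 = 101*(-166/69) + 380 = -16766/69 + 380 = 9454/69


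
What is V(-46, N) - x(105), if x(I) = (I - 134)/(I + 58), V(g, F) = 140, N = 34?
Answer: 22849/163 ≈ 140.18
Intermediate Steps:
x(I) = (-134 + I)/(58 + I)
V(-46, N) - x(105) = 140 - (-134 + 105)/(58 + 105) = 140 - (-29)/163 = 140 - 1*(-29/163) = 140 + 29/163 = 22849/163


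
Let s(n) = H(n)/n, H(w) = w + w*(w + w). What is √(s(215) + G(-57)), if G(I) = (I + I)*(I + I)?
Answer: √13427 ≈ 115.87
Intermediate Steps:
H(w) = w + 2*w² (H(w) = w + w*(2*w) = w + 2*w²)
s(n) = 1 + 2*n (s(n) = (n*(1 + 2*n))/n = 1 + 2*n)
G(I) = 4*I² (G(I) = (2*I)*(2*I) = 4*I²)
√(s(215) + G(-57)) = √((1 + 2*215) + 4*(-57)²) = √((1 + 430) + 4*3249) = √(431 + 12996) = √13427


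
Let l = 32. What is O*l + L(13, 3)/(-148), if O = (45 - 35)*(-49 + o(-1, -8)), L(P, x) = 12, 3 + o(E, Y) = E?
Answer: -627523/37 ≈ -16960.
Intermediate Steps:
o(E, Y) = -3 + E
O = -530 (O = (45 - 35)*(-49 + (-3 - 1)) = 10*(-49 - 4) = 10*(-53) = -530)
O*l + L(13, 3)/(-148) = -530*32 + 12/(-148) = -16960 + 12*(-1/148) = -16960 - 3/37 = -627523/37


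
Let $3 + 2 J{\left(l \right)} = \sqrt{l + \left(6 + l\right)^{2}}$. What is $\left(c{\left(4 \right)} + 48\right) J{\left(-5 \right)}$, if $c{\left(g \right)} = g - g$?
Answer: $-72 + 48 i \approx -72.0 + 48.0 i$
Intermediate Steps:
$c{\left(g \right)} = 0$
$J{\left(l \right)} = - \frac{3}{2} + \frac{\sqrt{l + \left(6 + l\right)^{2}}}{2}$
$\left(c{\left(4 \right)} + 48\right) J{\left(-5 \right)} = \left(0 + 48\right) \left(- \frac{3}{2} + \frac{\sqrt{-5 + \left(6 - 5\right)^{2}}}{2}\right) = 48 \left(- \frac{3}{2} + \frac{\sqrt{-5 + 1^{2}}}{2}\right) = 48 \left(- \frac{3}{2} + \frac{\sqrt{-5 + 1}}{2}\right) = 48 \left(- \frac{3}{2} + \frac{\sqrt{-4}}{2}\right) = 48 \left(- \frac{3}{2} + \frac{2 i}{2}\right) = 48 \left(- \frac{3}{2} + i\right) = -72 + 48 i$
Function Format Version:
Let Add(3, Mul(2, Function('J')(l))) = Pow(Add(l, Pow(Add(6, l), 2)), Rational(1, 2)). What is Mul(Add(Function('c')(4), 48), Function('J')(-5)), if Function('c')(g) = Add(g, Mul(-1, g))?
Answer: Add(-72, Mul(48, I)) ≈ Add(-72.000, Mul(48.000, I))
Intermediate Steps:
Function('c')(g) = 0
Function('J')(l) = Add(Rational(-3, 2), Mul(Rational(1, 2), Pow(Add(l, Pow(Add(6, l), 2)), Rational(1, 2))))
Mul(Add(Function('c')(4), 48), Function('J')(-5)) = Mul(Add(0, 48), Add(Rational(-3, 2), Mul(Rational(1, 2), Pow(Add(-5, Pow(Add(6, -5), 2)), Rational(1, 2))))) = Mul(48, Add(Rational(-3, 2), Mul(Rational(1, 2), Pow(Add(-5, Pow(1, 2)), Rational(1, 2))))) = Mul(48, Add(Rational(-3, 2), Mul(Rational(1, 2), Pow(Add(-5, 1), Rational(1, 2))))) = Mul(48, Add(Rational(-3, 2), Mul(Rational(1, 2), Pow(-4, Rational(1, 2))))) = Mul(48, Add(Rational(-3, 2), Mul(Rational(1, 2), Mul(2, I)))) = Mul(48, Add(Rational(-3, 2), I)) = Add(-72, Mul(48, I))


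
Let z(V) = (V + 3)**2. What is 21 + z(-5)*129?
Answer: 537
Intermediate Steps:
z(V) = (3 + V)**2
21 + z(-5)*129 = 21 + (3 - 5)**2*129 = 21 + (-2)**2*129 = 21 + 4*129 = 21 + 516 = 537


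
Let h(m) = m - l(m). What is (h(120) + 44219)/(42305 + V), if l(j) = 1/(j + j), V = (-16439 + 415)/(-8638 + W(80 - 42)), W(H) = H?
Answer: 2287892185/2183034144 ≈ 1.0480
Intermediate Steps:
V = 2003/1075 (V = (-16439 + 415)/(-8638 + (80 - 42)) = -16024/(-8638 + 38) = -16024/(-8600) = -16024*(-1/8600) = 2003/1075 ≈ 1.8633)
l(j) = 1/(2*j)
h(m) = m - 1/(2*m)
(h(120) + 44219)/(42305 + V) = ((120 - ½/120) + 44219)/(42305 + 2003/1075) = ((120 - ½*1/120) + 44219)/(45479878/1075) = ((120 - 1/240) + 44219)*(1075/45479878) = (28799/240 + 44219)*(1075/45479878) = (10641359/240)*(1075/45479878) = 2287892185/2183034144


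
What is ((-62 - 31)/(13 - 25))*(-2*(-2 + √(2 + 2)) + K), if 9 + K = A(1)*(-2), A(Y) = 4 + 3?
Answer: -713/4 ≈ -178.25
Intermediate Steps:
A(Y) = 7
K = -23 (K = -9 + 7*(-2) = -9 - 14 = -23)
((-62 - 31)/(13 - 25))*(-2*(-2 + √(2 + 2)) + K) = ((-62 - 31)/(13 - 25))*(-2*(-2 + √(2 + 2)) - 23) = (-93/(-12))*(-2*(-2 + √4) - 23) = (-93*(-1/12))*(-2*(-2 + 2) - 23) = 31*(-2*0 - 23)/4 = 31*(0 - 23)/4 = (31/4)*(-23) = -713/4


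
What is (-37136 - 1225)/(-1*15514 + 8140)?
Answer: 12787/2458 ≈ 5.2022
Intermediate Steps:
(-37136 - 1225)/(-1*15514 + 8140) = -38361/(-15514 + 8140) = -38361/(-7374) = -38361*(-1/7374) = 12787/2458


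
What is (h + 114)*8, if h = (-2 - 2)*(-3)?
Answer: 1008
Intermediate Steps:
h = 12 (h = -4*(-3) = 12)
(h + 114)*8 = (12 + 114)*8 = 126*8 = 1008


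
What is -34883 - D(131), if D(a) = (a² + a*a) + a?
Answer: -69336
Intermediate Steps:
D(a) = a + 2*a² (D(a) = (a² + a²) + a = 2*a² + a = a + 2*a²)
-34883 - D(131) = -34883 - 131*(1 + 2*131) = -34883 - 131*(1 + 262) = -34883 - 131*263 = -34883 - 1*34453 = -34883 - 34453 = -69336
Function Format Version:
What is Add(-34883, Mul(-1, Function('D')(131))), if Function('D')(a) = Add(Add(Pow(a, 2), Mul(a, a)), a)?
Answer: -69336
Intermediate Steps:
Function('D')(a) = Add(a, Mul(2, Pow(a, 2))) (Function('D')(a) = Add(Add(Pow(a, 2), Pow(a, 2)), a) = Add(Mul(2, Pow(a, 2)), a) = Add(a, Mul(2, Pow(a, 2))))
Add(-34883, Mul(-1, Function('D')(131))) = Add(-34883, Mul(-1, Mul(131, Add(1, Mul(2, 131))))) = Add(-34883, Mul(-1, Mul(131, Add(1, 262)))) = Add(-34883, Mul(-1, Mul(131, 263))) = Add(-34883, Mul(-1, 34453)) = Add(-34883, -34453) = -69336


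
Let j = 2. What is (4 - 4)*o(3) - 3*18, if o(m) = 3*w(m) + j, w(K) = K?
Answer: -54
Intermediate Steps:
o(m) = 2 + 3*m (o(m) = 3*m + 2 = 2 + 3*m)
(4 - 4)*o(3) - 3*18 = (4 - 4)*(2 + 3*3) - 3*18 = 0*(2 + 9) - 54 = 0*11 - 54 = 0 - 54 = -54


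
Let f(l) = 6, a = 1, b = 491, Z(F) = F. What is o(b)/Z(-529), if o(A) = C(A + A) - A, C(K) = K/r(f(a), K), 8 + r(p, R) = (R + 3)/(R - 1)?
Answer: 4333075/3630527 ≈ 1.1935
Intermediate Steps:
r(p, R) = -8 + (3 + R)/(-1 + R) (r(p, R) = -8 + (R + 3)/(R - 1) = -8 + (3 + R)/(-1 + R))
C(K) = K*(-1 + K)/(11 - 7*K) (C(K) = K/(((11 - 7*K)/(-1 + K))) = K*((-1 + K)/(11 - 7*K)) = K*(-1 + K)/(11 - 7*K))
o(A) = -A + 2*A*(1 - 2*A)/(-11 + 14*A) (o(A) = (A + A)*(1 - (A + A))/(-11 + 7*(A + A)) - A = (2*A)*(1 - 2*A)/(-11 + 7*(2*A)) - A = (2*A)*(1 - 2*A)/(-11 + 14*A) - A = 2*A*(1 - 2*A)/(-11 + 14*A) - A = -A + 2*A*(1 - 2*A)/(-11 + 14*A))
o(b)/Z(-529) = (491*(13 - 18*491)/(-11 + 14*491))/(-529) = (491*(13 - 8838)/(-11 + 6874))*(-1/529) = (491*(-8825)/6863)*(-1/529) = (491*(1/6863)*(-8825))*(-1/529) = -4333075/6863*(-1/529) = 4333075/3630527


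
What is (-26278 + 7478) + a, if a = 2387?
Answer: -16413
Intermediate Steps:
(-26278 + 7478) + a = (-26278 + 7478) + 2387 = -18800 + 2387 = -16413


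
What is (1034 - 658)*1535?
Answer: 577160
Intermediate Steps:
(1034 - 658)*1535 = 376*1535 = 577160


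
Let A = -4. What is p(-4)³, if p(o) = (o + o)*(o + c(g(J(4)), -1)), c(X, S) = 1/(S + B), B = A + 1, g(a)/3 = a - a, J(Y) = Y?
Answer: 39304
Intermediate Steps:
g(a) = 0 (g(a) = 3*(a - a) = 3*0 = 0)
B = -3 (B = -4 + 1 = -3)
c(X, S) = 1/(-3 + S) (c(X, S) = 1/(S - 3) = 1/(-3 + S))
p(o) = 2*o*(-¼ + o) (p(o) = (o + o)*(o + 1/(-3 - 1)) = (2*o)*(o + 1/(-4)) = (2*o)*(o - ¼) = (2*o)*(-¼ + o) = 2*o*(-¼ + o))
p(-4)³ = ((½)*(-4)*(-1 + 4*(-4)))³ = ((½)*(-4)*(-1 - 16))³ = ((½)*(-4)*(-17))³ = 34³ = 39304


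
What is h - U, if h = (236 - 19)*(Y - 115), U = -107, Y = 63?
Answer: -11177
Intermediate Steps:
h = -11284 (h = (236 - 19)*(63 - 115) = 217*(-52) = -11284)
h - U = -11284 - 1*(-107) = -11284 + 107 = -11177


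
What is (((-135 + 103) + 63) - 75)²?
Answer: 1936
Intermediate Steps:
(((-135 + 103) + 63) - 75)² = ((-32 + 63) - 75)² = (31 - 75)² = (-44)² = 1936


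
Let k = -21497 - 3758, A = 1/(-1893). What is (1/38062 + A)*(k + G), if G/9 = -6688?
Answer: 3090532543/72051366 ≈ 42.893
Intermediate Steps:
G = -60192 (G = 9*(-6688) = -60192)
A = -1/1893 ≈ -0.00052826
k = -25255
(1/38062 + A)*(k + G) = (1/38062 - 1/1893)*(-25255 - 60192) = (1/38062 - 1/1893)*(-85447) = -36169/72051366*(-85447) = 3090532543/72051366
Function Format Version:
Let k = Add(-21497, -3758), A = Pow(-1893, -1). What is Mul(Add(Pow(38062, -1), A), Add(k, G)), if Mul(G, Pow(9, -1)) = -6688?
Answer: Rational(3090532543, 72051366) ≈ 42.893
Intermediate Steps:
G = -60192 (G = Mul(9, -6688) = -60192)
A = Rational(-1, 1893) ≈ -0.00052826
k = -25255
Mul(Add(Pow(38062, -1), A), Add(k, G)) = Mul(Add(Pow(38062, -1), Rational(-1, 1893)), Add(-25255, -60192)) = Mul(Add(Rational(1, 38062), Rational(-1, 1893)), -85447) = Mul(Rational(-36169, 72051366), -85447) = Rational(3090532543, 72051366)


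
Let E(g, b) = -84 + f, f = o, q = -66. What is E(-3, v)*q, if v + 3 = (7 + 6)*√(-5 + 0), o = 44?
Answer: 2640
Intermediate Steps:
v = -3 + 13*I*√5 (v = -3 + (7 + 6)*√(-5 + 0) = -3 + 13*√(-5) = -3 + 13*(I*√5) = -3 + 13*I*√5 ≈ -3.0 + 29.069*I)
f = 44
E(g, b) = -40 (E(g, b) = -84 + 44 = -40)
E(-3, v)*q = -40*(-66) = 2640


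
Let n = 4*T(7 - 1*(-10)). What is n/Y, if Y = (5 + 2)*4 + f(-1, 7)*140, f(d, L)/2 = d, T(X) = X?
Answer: -17/63 ≈ -0.26984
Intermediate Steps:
f(d, L) = 2*d
n = 68 (n = 4*(7 - 1*(-10)) = 4*(7 + 10) = 4*17 = 68)
Y = -252 (Y = (5 + 2)*4 + (2*(-1))*140 = 7*4 - 2*140 = 28 - 280 = -252)
n/Y = 68/(-252) = 68*(-1/252) = -17/63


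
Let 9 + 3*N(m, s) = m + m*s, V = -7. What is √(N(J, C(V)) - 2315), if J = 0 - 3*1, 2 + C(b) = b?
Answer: I*√2310 ≈ 48.062*I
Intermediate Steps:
C(b) = -2 + b
J = -3 (J = 0 - 3 = -3)
N(m, s) = -3 + m/3 + m*s/3 (N(m, s) = -3 + (m + m*s)/3 = -3 + (m/3 + m*s/3) = -3 + m/3 + m*s/3)
√(N(J, C(V)) - 2315) = √((-3 + (⅓)*(-3) + (⅓)*(-3)*(-2 - 7)) - 2315) = √((-3 - 1 + (⅓)*(-3)*(-9)) - 2315) = √((-3 - 1 + 9) - 2315) = √(5 - 2315) = √(-2310) = I*√2310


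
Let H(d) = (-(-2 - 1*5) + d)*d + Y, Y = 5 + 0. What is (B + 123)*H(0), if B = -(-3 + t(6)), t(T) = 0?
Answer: 630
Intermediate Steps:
Y = 5
B = 3 (B = -(-3 + 0) = -1*(-3) = 3)
H(d) = 5 + d*(7 + d) (H(d) = (-(-2 - 1*5) + d)*d + 5 = (-(-2 - 5) + d)*d + 5 = (-1*(-7) + d)*d + 5 = (7 + d)*d + 5 = d*(7 + d) + 5 = 5 + d*(7 + d))
(B + 123)*H(0) = (3 + 123)*(5 + 0**2 + 7*0) = 126*(5 + 0 + 0) = 126*5 = 630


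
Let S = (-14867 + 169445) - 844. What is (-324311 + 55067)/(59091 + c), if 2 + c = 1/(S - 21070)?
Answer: -35718986016/7838983097 ≈ -4.5566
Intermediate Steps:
S = 153734 (S = 154578 - 844 = 153734)
c = -265327/132664 (c = -2 + 1/(153734 - 21070) = -2 + 1/132664 = -265327/132664 ≈ -2.0000)
(-324311 + 55067)/(59091 + c) = (-324311 + 55067)/(59091 - 265327/132664) = -269244/7838983097/132664 = -269244*132664/7838983097 = -35718986016/7838983097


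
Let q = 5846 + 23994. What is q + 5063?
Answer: 34903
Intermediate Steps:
q = 29840
q + 5063 = 29840 + 5063 = 34903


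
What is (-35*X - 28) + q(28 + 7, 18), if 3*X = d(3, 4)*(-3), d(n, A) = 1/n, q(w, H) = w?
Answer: 56/3 ≈ 18.667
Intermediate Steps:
X = -⅓ (X = (-3/3)/3 = ((⅓)*(-3))/3 = (⅓)*(-1) = -⅓ ≈ -0.33333)
(-35*X - 28) + q(28 + 7, 18) = (-35*(-⅓) - 28) + (28 + 7) = (35/3 - 28) + 35 = -49/3 + 35 = 56/3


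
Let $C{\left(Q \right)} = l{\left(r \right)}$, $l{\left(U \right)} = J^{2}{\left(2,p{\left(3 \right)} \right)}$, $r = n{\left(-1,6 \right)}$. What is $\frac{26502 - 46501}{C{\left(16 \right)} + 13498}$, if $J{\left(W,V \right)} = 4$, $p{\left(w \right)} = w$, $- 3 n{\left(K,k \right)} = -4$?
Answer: $- \frac{19999}{13514} \approx -1.4799$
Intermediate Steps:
$n{\left(K,k \right)} = \frac{4}{3}$ ($n{\left(K,k \right)} = \left(- \frac{1}{3}\right) \left(-4\right) = \frac{4}{3}$)
$r = \frac{4}{3} \approx 1.3333$
$l{\left(U \right)} = 16$ ($l{\left(U \right)} = 4^{2} = 16$)
$C{\left(Q \right)} = 16$
$\frac{26502 - 46501}{C{\left(16 \right)} + 13498} = \frac{26502 - 46501}{16 + 13498} = - \frac{19999}{13514}$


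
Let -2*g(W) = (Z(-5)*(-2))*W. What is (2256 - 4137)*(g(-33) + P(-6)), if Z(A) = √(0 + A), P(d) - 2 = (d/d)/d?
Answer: -6897/2 + 62073*I*√5 ≈ -3448.5 + 1.388e+5*I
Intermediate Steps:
P(d) = 2 + 1/d (P(d) = 2 + (d/d)/d = 2 + 1/d)
Z(A) = √A
g(W) = I*W*√5 (g(W) = -√(-5)*(-2)*W/2 = -(I*√5)*(-2)*W/2 = -(-2*I*√5)*W/2 = -(-1)*I*W*√5 = I*W*√5)
(2256 - 4137)*(g(-33) + P(-6)) = (2256 - 4137)*(I*(-33)*√5 + (2 + 1/(-6))) = -1881*(-33*I*√5 + (2 - ⅙)) = -1881*(-33*I*√5 + 11/6) = -1881*(11/6 - 33*I*√5) = -6897/2 + 62073*I*√5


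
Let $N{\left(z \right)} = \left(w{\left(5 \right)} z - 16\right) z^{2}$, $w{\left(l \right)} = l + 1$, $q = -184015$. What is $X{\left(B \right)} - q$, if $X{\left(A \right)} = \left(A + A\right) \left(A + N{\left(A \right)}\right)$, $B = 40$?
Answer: $28859215$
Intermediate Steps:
$w{\left(l \right)} = 1 + l$
$N{\left(z \right)} = z^{2} \left(-16 + 6 z\right)$ ($N{\left(z \right)} = \left(\left(1 + 5\right) z - 16\right) z^{2} = \left(6 z - 16\right) z^{2} = \left(-16 + 6 z\right) z^{2} = z^{2} \left(-16 + 6 z\right)$)
$X{\left(A \right)} = 2 A \left(A + A^{2} \left(-16 + 6 A\right)\right)$ ($X{\left(A \right)} = \left(A + A\right) \left(A + A^{2} \left(-16 + 6 A\right)\right) = 2 A \left(A + A^{2} \left(-16 + 6 A\right)\right)$)
$X{\left(B \right)} - q = 40^{2} \left(2 + 4 \cdot 40 \left(-8 + 3 \cdot 40\right)\right) - -184015 = 1600 \left(2 + 4 \cdot 40 \left(-8 + 120\right)\right) + 184015 = 1600 \left(2 + 4 \cdot 40 \cdot 112\right) + 184015 = 1600 \left(2 + 17920\right) + 184015 = 1600 \cdot 17922 + 184015 = 28675200 + 184015 = 28859215$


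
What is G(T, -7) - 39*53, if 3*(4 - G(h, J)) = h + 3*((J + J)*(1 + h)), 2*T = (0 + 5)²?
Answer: -11269/6 ≈ -1878.2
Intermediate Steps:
T = 25/2 (T = (0 + 5)²/2 = (½)*5² = (½)*25 = 25/2 ≈ 12.500)
G(h, J) = 4 - h/3 - 2*J*(1 + h) (G(h, J) = 4 - (h + 3*((J + J)*(1 + h)))/3 = 4 - (h + 3*((2*J)*(1 + h)))/3 = 4 - (h + 3*(2*J*(1 + h)))/3 = 4 - (h + 6*J*(1 + h))/3 = 4 + (-h/3 - 2*J*(1 + h)) = 4 - h/3 - 2*J*(1 + h))
G(T, -7) - 39*53 = (4 - 2*(-7) - ⅓*25/2 - 2*(-7)*25/2) - 39*53 = (4 + 14 - 25/6 + 175) - 2067 = 1133/6 - 2067 = -11269/6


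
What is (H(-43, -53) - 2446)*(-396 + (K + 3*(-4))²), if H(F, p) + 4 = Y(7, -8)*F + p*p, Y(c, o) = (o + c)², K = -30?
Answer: 432288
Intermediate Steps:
Y(c, o) = (c + o)²
H(F, p) = -4 + F + p² (H(F, p) = -4 + ((7 - 8)²*F + p*p) = -4 + ((-1)²*F + p²) = -4 + (1*F + p²) = -4 + (F + p²) = -4 + F + p²)
(H(-43, -53) - 2446)*(-396 + (K + 3*(-4))²) = ((-4 - 43 + (-53)²) - 2446)*(-396 + (-30 + 3*(-4))²) = ((-4 - 43 + 2809) - 2446)*(-396 + (-30 - 12)²) = (2762 - 2446)*(-396 + (-42)²) = 316*(-396 + 1764) = 316*1368 = 432288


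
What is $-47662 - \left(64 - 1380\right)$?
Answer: $-46346$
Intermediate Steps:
$-47662 - \left(64 - 1380\right) = -47662 - -1316 = -47662 + 1316 = -46346$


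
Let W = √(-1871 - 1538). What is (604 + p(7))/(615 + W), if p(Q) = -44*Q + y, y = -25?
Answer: 166665/381634 - 271*I*√3409/381634 ≈ 0.43671 - 0.041461*I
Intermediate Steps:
p(Q) = -25 - 44*Q (p(Q) = -44*Q - 25 = -25 - 44*Q)
W = I*√3409 (W = √(-3409) = I*√3409 ≈ 58.387*I)
(604 + p(7))/(615 + W) = (604 + (-25 - 44*7))/(615 + I*√3409) = (604 + (-25 - 308))/(615 + I*√3409) = (604 - 333)/(615 + I*√3409) = 271/(615 + I*√3409)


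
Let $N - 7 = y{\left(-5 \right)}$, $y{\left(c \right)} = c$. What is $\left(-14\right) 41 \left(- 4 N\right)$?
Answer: $4592$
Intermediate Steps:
$N = 2$ ($N = 7 - 5 = 2$)
$\left(-14\right) 41 \left(- 4 N\right) = \left(-14\right) 41 \left(\left(-4\right) 2\right) = \left(-574\right) \left(-8\right) = 4592$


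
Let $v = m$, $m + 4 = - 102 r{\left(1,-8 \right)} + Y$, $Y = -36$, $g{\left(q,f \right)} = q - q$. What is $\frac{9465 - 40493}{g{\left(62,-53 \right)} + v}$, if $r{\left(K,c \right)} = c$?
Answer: $- \frac{7757}{194} \approx -39.985$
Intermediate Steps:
$g{\left(q,f \right)} = 0$
$m = 776$ ($m = -4 - -780 = -4 + \left(816 - 36\right) = -4 + 780 = 776$)
$v = 776$
$\frac{9465 - 40493}{g{\left(62,-53 \right)} + v} = \frac{9465 - 40493}{0 + 776} = - \frac{31028}{776} = \left(-31028\right) \frac{1}{776} = - \frac{7757}{194}$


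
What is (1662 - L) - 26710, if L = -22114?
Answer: -2934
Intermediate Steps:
(1662 - L) - 26710 = (1662 - 1*(-22114)) - 26710 = (1662 + 22114) - 26710 = 23776 - 26710 = -2934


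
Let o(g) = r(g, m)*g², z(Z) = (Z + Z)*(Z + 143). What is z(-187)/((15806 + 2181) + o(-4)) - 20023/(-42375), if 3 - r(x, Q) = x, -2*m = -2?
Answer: 353239759/255648375 ≈ 1.3817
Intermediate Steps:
m = 1 (m = -½*(-2) = 1)
z(Z) = 2*Z*(143 + Z) (z(Z) = (2*Z)*(143 + Z) = 2*Z*(143 + Z))
r(x, Q) = 3 - x
o(g) = g²*(3 - g) (o(g) = (3 - g)*g² = g²*(3 - g))
z(-187)/((15806 + 2181) + o(-4)) - 20023/(-42375) = (2*(-187)*(143 - 187))/((15806 + 2181) + (-4)²*(3 - 1*(-4))) - 20023/(-42375) = (2*(-187)*(-44))/(17987 + 16*(3 + 4)) - 20023*(-1/42375) = 16456/(17987 + 16*7) + 20023/42375 = 16456/(17987 + 112) + 20023/42375 = 16456/18099 + 20023/42375 = 353239759/255648375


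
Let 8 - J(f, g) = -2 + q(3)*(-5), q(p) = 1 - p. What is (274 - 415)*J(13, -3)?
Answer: 0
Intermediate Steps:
J(f, g) = 0 (J(f, g) = 8 - (-2 + (1 - 1*3)*(-5)) = 8 - (-2 + (1 - 3)*(-5)) = 8 - (-2 - 2*(-5)) = 8 - (-2 + 10) = 8 - 1*8 = 8 - 8 = 0)
(274 - 415)*J(13, -3) = (274 - 415)*0 = -141*0 = 0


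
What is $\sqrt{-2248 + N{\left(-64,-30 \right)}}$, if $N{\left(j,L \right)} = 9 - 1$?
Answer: $8 i \sqrt{35} \approx 47.329 i$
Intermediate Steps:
$N{\left(j,L \right)} = 8$ ($N{\left(j,L \right)} = 9 - 1 = 8$)
$\sqrt{-2248 + N{\left(-64,-30 \right)}} = \sqrt{-2248 + 8} = \sqrt{-2240} = 8 i \sqrt{35}$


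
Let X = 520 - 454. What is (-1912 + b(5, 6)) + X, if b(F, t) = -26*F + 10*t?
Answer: -1916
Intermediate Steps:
X = 66
(-1912 + b(5, 6)) + X = (-1912 + (-26*5 + 10*6)) + 66 = (-1912 + (-130 + 60)) + 66 = (-1912 - 70) + 66 = -1982 + 66 = -1916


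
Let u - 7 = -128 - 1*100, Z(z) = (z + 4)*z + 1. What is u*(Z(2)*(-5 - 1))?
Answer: 17238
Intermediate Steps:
Z(z) = 1 + z*(4 + z) (Z(z) = (4 + z)*z + 1 = z*(4 + z) + 1 = 1 + z*(4 + z))
u = -221 (u = 7 + (-128 - 1*100) = 7 + (-128 - 100) = 7 - 228 = -221)
u*(Z(2)*(-5 - 1)) = -221*(1 + 2² + 4*2)*(-5 - 1) = -221*(1 + 4 + 8)*(-6) = -2873*(-6) = -221*(-78) = 17238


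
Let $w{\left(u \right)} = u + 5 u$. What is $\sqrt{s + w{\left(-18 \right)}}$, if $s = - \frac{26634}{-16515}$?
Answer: $\frac{i \sqrt{3224069310}}{5505} \approx 10.314 i$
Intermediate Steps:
$s = \frac{8878}{5505}$ ($s = \left(-26634\right) \left(- \frac{1}{16515}\right) = \frac{8878}{5505} \approx 1.6127$)
$w{\left(u \right)} = 6 u$
$\sqrt{s + w{\left(-18 \right)}} = \sqrt{\frac{8878}{5505} + 6 \left(-18\right)} = \sqrt{\frac{8878}{5505} - 108} = \sqrt{- \frac{585662}{5505}} = \frac{i \sqrt{3224069310}}{5505}$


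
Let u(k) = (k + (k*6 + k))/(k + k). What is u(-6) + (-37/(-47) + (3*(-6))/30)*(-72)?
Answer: -2228/235 ≈ -9.4809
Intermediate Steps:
u(k) = 4 (u(k) = (k + (6*k + k))/((2*k)) = (k + 7*k)*(1/(2*k)) = (8*k)*(1/(2*k)) = 4)
u(-6) + (-37/(-47) + (3*(-6))/30)*(-72) = 4 + (-37/(-47) + (3*(-6))/30)*(-72) = 4 + (-37*(-1/47) - 18*1/30)*(-72) = 4 + (37/47 - 3/5)*(-72) = 4 + (44/235)*(-72) = 4 - 3168/235 = -2228/235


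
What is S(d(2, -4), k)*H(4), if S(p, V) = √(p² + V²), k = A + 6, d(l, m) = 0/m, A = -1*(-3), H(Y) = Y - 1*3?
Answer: 9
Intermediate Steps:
H(Y) = -3 + Y (H(Y) = Y - 3 = -3 + Y)
A = 3
d(l, m) = 0
k = 9 (k = 3 + 6 = 9)
S(p, V) = √(V² + p²)
S(d(2, -4), k)*H(4) = √(9² + 0²)*(-3 + 4) = √(81 + 0)*1 = √81*1 = 9*1 = 9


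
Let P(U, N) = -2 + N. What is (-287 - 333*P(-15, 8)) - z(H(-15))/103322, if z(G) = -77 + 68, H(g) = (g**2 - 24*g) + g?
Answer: -236090761/103322 ≈ -2285.0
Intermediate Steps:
H(g) = g**2 - 23*g
z(G) = -9
(-287 - 333*P(-15, 8)) - z(H(-15))/103322 = (-287 - 333*(-2 + 8)) - (-9)/103322 = (-287 - 333*6) - (-9)/103322 = (-287 - 1998) - 1*(-9/103322) = -2285 + 9/103322 = -236090761/103322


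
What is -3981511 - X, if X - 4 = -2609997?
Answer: -1371518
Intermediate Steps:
X = -2609993 (X = 4 - 2609997 = -2609993)
-3981511 - X = -3981511 - 1*(-2609993) = -3981511 + 2609993 = -1371518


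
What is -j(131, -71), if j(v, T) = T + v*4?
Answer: -453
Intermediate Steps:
j(v, T) = T + 4*v
-j(131, -71) = -(-71 + 4*131) = -(-71 + 524) = -1*453 = -453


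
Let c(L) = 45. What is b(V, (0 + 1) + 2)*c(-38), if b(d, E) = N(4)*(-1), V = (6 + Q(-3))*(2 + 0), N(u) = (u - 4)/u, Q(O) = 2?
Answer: 0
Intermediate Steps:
N(u) = (-4 + u)/u
V = 16 (V = (6 + 2)*(2 + 0) = 8*2 = 16)
b(d, E) = 0 (b(d, E) = ((-4 + 4)/4)*(-1) = ((¼)*0)*(-1) = 0*(-1) = 0)
b(V, (0 + 1) + 2)*c(-38) = 0*45 = 0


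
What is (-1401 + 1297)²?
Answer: 10816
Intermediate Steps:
(-1401 + 1297)² = (-104)² = 10816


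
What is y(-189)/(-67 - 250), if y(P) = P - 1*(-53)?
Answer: 136/317 ≈ 0.42902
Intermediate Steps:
y(P) = 53 + P (y(P) = P + 53 = 53 + P)
y(-189)/(-67 - 250) = (53 - 189)/(-67 - 250) = -136/(-317) = -1/317*(-136) = 136/317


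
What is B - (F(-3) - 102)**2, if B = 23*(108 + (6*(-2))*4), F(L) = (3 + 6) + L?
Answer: -7836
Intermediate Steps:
F(L) = 9 + L
B = 1380 (B = 23*(108 - 12*4) = 23*(108 - 48) = 23*60 = 1380)
B - (F(-3) - 102)**2 = 1380 - ((9 - 3) - 102)**2 = 1380 - (6 - 102)**2 = 1380 - 1*(-96)**2 = 1380 - 1*9216 = 1380 - 9216 = -7836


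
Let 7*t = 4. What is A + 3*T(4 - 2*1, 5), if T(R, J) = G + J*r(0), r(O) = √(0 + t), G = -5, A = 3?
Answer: -12 + 30*√7/7 ≈ -0.66107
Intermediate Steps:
t = 4/7 (t = (⅐)*4 = 4/7 ≈ 0.57143)
r(O) = 2*√7/7 (r(O) = √(0 + 4/7) = √(4/7) = 2*√7/7)
T(R, J) = -5 + 2*J*√7/7 (T(R, J) = -5 + J*(2*√7/7) = -5 + 2*J*√7/7)
A + 3*T(4 - 2*1, 5) = 3 + 3*(-5 + (2/7)*5*√7) = 3 + 3*(-5 + 10*√7/7) = 3 + (-15 + 30*√7/7) = -12 + 30*√7/7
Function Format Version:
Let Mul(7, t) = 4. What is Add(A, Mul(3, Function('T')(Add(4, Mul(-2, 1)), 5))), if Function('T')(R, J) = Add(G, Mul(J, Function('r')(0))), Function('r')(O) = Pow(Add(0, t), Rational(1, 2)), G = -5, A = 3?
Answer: Add(-12, Mul(Rational(30, 7), Pow(7, Rational(1, 2)))) ≈ -0.66107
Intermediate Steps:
t = Rational(4, 7) (t = Mul(Rational(1, 7), 4) = Rational(4, 7) ≈ 0.57143)
Function('r')(O) = Mul(Rational(2, 7), Pow(7, Rational(1, 2))) (Function('r')(O) = Pow(Add(0, Rational(4, 7)), Rational(1, 2)) = Pow(Rational(4, 7), Rational(1, 2)) = Mul(Rational(2, 7), Pow(7, Rational(1, 2))))
Function('T')(R, J) = Add(-5, Mul(Rational(2, 7), J, Pow(7, Rational(1, 2)))) (Function('T')(R, J) = Add(-5, Mul(J, Mul(Rational(2, 7), Pow(7, Rational(1, 2))))) = Add(-5, Mul(Rational(2, 7), J, Pow(7, Rational(1, 2)))))
Add(A, Mul(3, Function('T')(Add(4, Mul(-2, 1)), 5))) = Add(3, Mul(3, Add(-5, Mul(Rational(2, 7), 5, Pow(7, Rational(1, 2)))))) = Add(3, Mul(3, Add(-5, Mul(Rational(10, 7), Pow(7, Rational(1, 2)))))) = Add(3, Add(-15, Mul(Rational(30, 7), Pow(7, Rational(1, 2))))) = Add(-12, Mul(Rational(30, 7), Pow(7, Rational(1, 2))))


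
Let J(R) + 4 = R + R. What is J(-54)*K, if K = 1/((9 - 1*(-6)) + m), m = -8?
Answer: -16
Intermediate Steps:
J(R) = -4 + 2*R (J(R) = -4 + (R + R) = -4 + 2*R)
K = ⅐ (K = 1/((9 - 1*(-6)) - 8) = 1/((9 + 6) - 8) = 1/(15 - 8) = 1/7 = ⅐ ≈ 0.14286)
J(-54)*K = (-4 + 2*(-54))*(⅐) = (-4 - 108)*(⅐) = -112*⅐ = -16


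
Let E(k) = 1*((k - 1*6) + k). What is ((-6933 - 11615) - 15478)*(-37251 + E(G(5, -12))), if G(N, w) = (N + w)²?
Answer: 1264372134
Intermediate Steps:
E(k) = -6 + 2*k (E(k) = 1*((k - 6) + k) = 1*((-6 + k) + k) = 1*(-6 + 2*k) = -6 + 2*k)
((-6933 - 11615) - 15478)*(-37251 + E(G(5, -12))) = ((-6933 - 11615) - 15478)*(-37251 + (-6 + 2*(5 - 12)²)) = (-18548 - 15478)*(-37251 + (-6 + 2*(-7)²)) = -34026*(-37251 + (-6 + 2*49)) = -34026*(-37251 + (-6 + 98)) = -34026*(-37251 + 92) = -34026*(-37159) = 1264372134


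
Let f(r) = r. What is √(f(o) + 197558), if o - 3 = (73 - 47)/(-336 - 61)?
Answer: √31137381327/397 ≈ 444.48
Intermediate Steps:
o = 1165/397 (o = 3 + (73 - 47)/(-336 - 61) = 3 + 26/(-397) = 3 + 26*(-1/397) = 3 - 26/397 = 1165/397 ≈ 2.9345)
√(f(o) + 197558) = √(1165/397 + 197558) = √(78431691/397) = √31137381327/397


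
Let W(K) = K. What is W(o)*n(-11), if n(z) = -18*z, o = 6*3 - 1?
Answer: 3366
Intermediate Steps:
o = 17 (o = 18 - 1 = 17)
W(o)*n(-11) = 17*(-18*(-11)) = 17*198 = 3366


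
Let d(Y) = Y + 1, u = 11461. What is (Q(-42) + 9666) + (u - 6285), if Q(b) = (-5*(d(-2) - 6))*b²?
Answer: 76582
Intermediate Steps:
d(Y) = 1 + Y
Q(b) = 35*b² (Q(b) = (-5*((1 - 2) - 6))*b² = (-5*(-1 - 6))*b² = (-5*(-7))*b² = 35*b²)
(Q(-42) + 9666) + (u - 6285) = (35*(-42)² + 9666) + (11461 - 6285) = (35*1764 + 9666) + 5176 = (61740 + 9666) + 5176 = 71406 + 5176 = 76582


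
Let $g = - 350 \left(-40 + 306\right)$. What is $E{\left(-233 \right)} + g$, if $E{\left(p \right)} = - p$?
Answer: $-92867$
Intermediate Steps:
$g = -93100$ ($g = \left(-350\right) 266 = -93100$)
$E{\left(-233 \right)} + g = \left(-1\right) \left(-233\right) - 93100 = 233 - 93100 = -92867$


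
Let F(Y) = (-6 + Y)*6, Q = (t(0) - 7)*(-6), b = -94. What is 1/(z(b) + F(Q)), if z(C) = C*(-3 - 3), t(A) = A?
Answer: 1/780 ≈ 0.0012821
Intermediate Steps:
z(C) = -6*C (z(C) = C*(-6) = -6*C)
Q = 42 (Q = (0 - 7)*(-6) = -7*(-6) = 42)
F(Y) = -36 + 6*Y
1/(z(b) + F(Q)) = 1/(-6*(-94) + (-36 + 6*42)) = 1/(564 + (-36 + 252)) = 1/(564 + 216) = 1/780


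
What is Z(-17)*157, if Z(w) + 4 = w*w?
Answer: 44745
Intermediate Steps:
Z(w) = -4 + w**2 (Z(w) = -4 + w*w = -4 + w**2)
Z(-17)*157 = (-4 + (-17)**2)*157 = (-4 + 289)*157 = 285*157 = 44745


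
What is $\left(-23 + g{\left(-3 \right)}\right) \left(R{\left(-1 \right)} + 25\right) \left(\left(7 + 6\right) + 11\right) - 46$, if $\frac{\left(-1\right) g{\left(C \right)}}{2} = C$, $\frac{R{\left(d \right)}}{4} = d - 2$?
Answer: $-5350$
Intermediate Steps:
$R{\left(d \right)} = -8 + 4 d$ ($R{\left(d \right)} = 4 \left(d - 2\right) = 4 \left(-2 + d\right) = -8 + 4 d$)
$g{\left(C \right)} = - 2 C$
$\left(-23 + g{\left(-3 \right)}\right) \left(R{\left(-1 \right)} + 25\right) \left(\left(7 + 6\right) + 11\right) - 46 = \left(-23 - -6\right) \left(\left(-8 + 4 \left(-1\right)\right) + 25\right) \left(\left(7 + 6\right) + 11\right) - 46 = \left(-23 + 6\right) \left(\left(-8 - 4\right) + 25\right) \left(13 + 11\right) - 46 = - 17 \left(-12 + 25\right) 24 - 46 = \left(-17\right) 13 \cdot 24 - 46 = \left(-221\right) 24 - 46 = -5304 - 46 = -5350$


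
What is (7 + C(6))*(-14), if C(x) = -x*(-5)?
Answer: -518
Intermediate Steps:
C(x) = 5*x
(7 + C(6))*(-14) = (7 + 5*6)*(-14) = (7 + 30)*(-14) = 37*(-14) = -518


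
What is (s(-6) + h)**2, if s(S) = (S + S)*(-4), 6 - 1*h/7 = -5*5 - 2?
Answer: 77841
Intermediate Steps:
h = 231 (h = 42 - 7*(-5*5 - 2) = 42 - 7*(-25 - 2) = 42 - 7*(-27) = 42 + 189 = 231)
s(S) = -8*S (s(S) = (2*S)*(-4) = -8*S)
(s(-6) + h)**2 = (-8*(-6) + 231)**2 = (48 + 231)**2 = 279**2 = 77841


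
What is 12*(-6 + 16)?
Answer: 120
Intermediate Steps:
12*(-6 + 16) = 12*10 = 120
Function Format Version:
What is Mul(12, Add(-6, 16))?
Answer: 120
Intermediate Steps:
Mul(12, Add(-6, 16)) = Mul(12, 10) = 120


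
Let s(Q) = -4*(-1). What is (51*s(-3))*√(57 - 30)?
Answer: 612*√3 ≈ 1060.0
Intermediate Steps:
s(Q) = 4
(51*s(-3))*√(57 - 30) = (51*4)*√(57 - 30) = 204*√27 = 204*(3*√3) = 612*√3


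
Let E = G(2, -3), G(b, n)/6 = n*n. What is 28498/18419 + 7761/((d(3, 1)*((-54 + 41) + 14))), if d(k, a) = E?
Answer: 48162917/331542 ≈ 145.27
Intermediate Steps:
G(b, n) = 6*n² (G(b, n) = 6*(n*n) = 6*n²)
E = 54 (E = 6*(-3)² = 6*9 = 54)
d(k, a) = 54
28498/18419 + 7761/((d(3, 1)*((-54 + 41) + 14))) = 28498/18419 + 7761/((54*((-54 + 41) + 14))) = 28498*(1/18419) + 7761/((54*(-13 + 14))) = 28498/18419 + 7761/((54*1)) = 28498/18419 + 7761/54 = 28498/18419 + 7761*(1/54) = 28498/18419 + 2587/18 = 48162917/331542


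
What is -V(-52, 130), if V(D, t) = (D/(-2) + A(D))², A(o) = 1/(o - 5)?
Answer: -2193361/3249 ≈ -675.09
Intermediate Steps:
A(o) = 1/(-5 + o)
V(D, t) = (1/(-5 + D) - D/2)² (V(D, t) = (D/(-2) + 1/(-5 + D))² = (D*(-½) + 1/(-5 + D))² = (-D/2 + 1/(-5 + D))² = (1/(-5 + D) - D/2)²)
-V(-52, 130) = -(-2 - 52*(-5 - 52))²/(4*(-5 - 52)²) = -(-2 - 52*(-57))²/(4*(-57)²) = -(-2 + 2964)²/(4*3249) = -2962²/(4*3249) = -8773444/(4*3249) = -1*2193361/3249 = -2193361/3249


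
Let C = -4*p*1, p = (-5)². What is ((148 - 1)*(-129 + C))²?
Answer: 1133197569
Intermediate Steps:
p = 25
C = -100 (C = -4*25*1 = -100*1 = -100)
((148 - 1)*(-129 + C))² = ((148 - 1)*(-129 - 100))² = (147*(-229))² = (-33663)² = 1133197569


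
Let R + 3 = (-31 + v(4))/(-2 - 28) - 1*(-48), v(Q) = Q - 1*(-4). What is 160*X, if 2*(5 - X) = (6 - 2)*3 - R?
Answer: 10504/3 ≈ 3501.3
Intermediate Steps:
v(Q) = 4 + Q (v(Q) = Q + 4 = 4 + Q)
R = 1373/30 (R = -3 + ((-31 + (4 + 4))/(-2 - 28) - 1*(-48)) = -3 + ((-31 + 8)/(-30) + 48) = -3 + (-23*(-1/30) + 48) = -3 + (23/30 + 48) = -3 + 1463/30 = 1373/30 ≈ 45.767)
X = 1313/60 (X = 5 - ((6 - 2)*3 - 1*1373/30)/2 = 5 - (4*3 - 1373/30)/2 = 5 - (12 - 1373/30)/2 = 5 - ½*(-1013/30) = 5 + 1013/60 = 1313/60 ≈ 21.883)
160*X = 160*(1313/60) = 10504/3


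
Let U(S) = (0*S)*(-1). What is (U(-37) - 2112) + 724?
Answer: -1388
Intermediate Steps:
U(S) = 0 (U(S) = 0*(-1) = 0)
(U(-37) - 2112) + 724 = (0 - 2112) + 724 = -2112 + 724 = -1388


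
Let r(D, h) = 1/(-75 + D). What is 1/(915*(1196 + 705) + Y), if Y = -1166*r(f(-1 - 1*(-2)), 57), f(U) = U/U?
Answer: 37/64358938 ≈ 5.7490e-7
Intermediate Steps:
f(U) = 1
Y = 583/37 (Y = -1166/(-75 + 1) = -1166/(-74) = -1166*(-1/74) = 583/37 ≈ 15.757)
1/(915*(1196 + 705) + Y) = 1/(915*(1196 + 705) + 583/37) = 1/(915*1901 + 583/37) = 1/(1739415 + 583/37) = 1/(64358938/37) = 37/64358938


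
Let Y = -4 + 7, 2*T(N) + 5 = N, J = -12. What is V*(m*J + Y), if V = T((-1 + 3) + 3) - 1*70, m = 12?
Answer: 9870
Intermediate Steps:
T(N) = -5/2 + N/2
Y = 3
V = -70 (V = (-5/2 + ((-1 + 3) + 3)/2) - 1*70 = (-5/2 + (2 + 3)/2) - 70 = (-5/2 + (1/2)*5) - 70 = (-5/2 + 5/2) - 70 = 0 - 70 = -70)
V*(m*J + Y) = -70*(12*(-12) + 3) = -70*(-144 + 3) = -70*(-141) = 9870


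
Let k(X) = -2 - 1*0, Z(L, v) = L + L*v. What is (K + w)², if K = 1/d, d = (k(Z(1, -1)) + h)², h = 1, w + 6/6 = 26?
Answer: 676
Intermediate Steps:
w = 25 (w = -1 + 26 = 25)
k(X) = -2 (k(X) = -2 + 0 = -2)
d = 1 (d = (-2 + 1)² = (-1)² = 1)
K = 1 (K = 1/1 = 1)
(K + w)² = (1 + 25)² = 26² = 676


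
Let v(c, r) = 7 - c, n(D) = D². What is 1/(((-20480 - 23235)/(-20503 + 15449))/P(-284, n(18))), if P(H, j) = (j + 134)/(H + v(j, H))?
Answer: -330676/3753245 ≈ -0.088104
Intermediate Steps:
P(H, j) = (134 + j)/(7 + H - j) (P(H, j) = (j + 134)/(H + (7 - j)) = (134 + j)/(7 + H - j))
1/(((-20480 - 23235)/(-20503 + 15449))/P(-284, n(18))) = 1/(((-20480 - 23235)/(-20503 + 15449))/(((134 + 18²)/(7 - 284 - 1*18²)))) = 1/((-43715/(-5054))/(((134 + 324)/(7 - 284 - 1*324)))) = 1/((-43715*(-1/5054))/((458/(7 - 284 - 324)))) = 1/(6245/(722*((458/(-601))))) = 1/(6245/(722*((-1/601*458)))) = 1/(6245/(722*(-458/601))) = 1/((6245/722)*(-601/458)) = 1/(-3753245/330676) = -330676/3753245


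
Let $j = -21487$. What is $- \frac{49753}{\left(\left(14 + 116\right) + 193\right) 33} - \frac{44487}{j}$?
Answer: $- \frac{54077798}{20820903} \approx -2.5973$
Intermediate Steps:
$- \frac{49753}{\left(\left(14 + 116\right) + 193\right) 33} - \frac{44487}{j} = - \frac{49753}{\left(\left(14 + 116\right) + 193\right) 33} - \frac{44487}{-21487} = - \frac{49753}{\left(130 + 193\right) 33} - - \frac{44487}{21487} = - \frac{49753}{323 \cdot 33} + \frac{44487}{21487} = - \frac{49753}{10659} + \frac{44487}{21487} = \left(-49753\right) \frac{1}{10659} + \frac{44487}{21487} = - \frac{4523}{969} + \frac{44487}{21487} = - \frac{54077798}{20820903}$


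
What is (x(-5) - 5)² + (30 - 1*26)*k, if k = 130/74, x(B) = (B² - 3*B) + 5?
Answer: 59460/37 ≈ 1607.0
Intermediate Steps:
x(B) = 5 + B² - 3*B
k = 65/37 (k = 130*(1/74) = 65/37 ≈ 1.7568)
(x(-5) - 5)² + (30 - 1*26)*k = ((5 + (-5)² - 3*(-5)) - 5)² + (30 - 1*26)*(65/37) = ((5 + 25 + 15) - 5)² + (30 - 26)*(65/37) = (45 - 5)² + 4*(65/37) = 40² + 260/37 = 1600 + 260/37 = 59460/37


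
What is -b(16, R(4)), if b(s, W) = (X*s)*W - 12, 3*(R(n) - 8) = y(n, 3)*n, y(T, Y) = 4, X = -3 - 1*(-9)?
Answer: -1268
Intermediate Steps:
X = 6 (X = -3 + 9 = 6)
R(n) = 8 + 4*n/3 (R(n) = 8 + (4*n)/3 = 8 + 4*n/3)
b(s, W) = -12 + 6*W*s (b(s, W) = (6*s)*W - 12 = 6*W*s - 12 = -12 + 6*W*s)
-b(16, R(4)) = -(-12 + 6*(8 + (4/3)*4)*16) = -(-12 + 6*(8 + 16/3)*16) = -(-12 + 6*(40/3)*16) = -(-12 + 1280) = -1*1268 = -1268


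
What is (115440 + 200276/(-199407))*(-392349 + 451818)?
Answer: 456312452226692/66469 ≈ 6.8650e+9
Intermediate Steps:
(115440 + 200276/(-199407))*(-392349 + 451818) = (115440 + 200276*(-1/199407))*59469 = (115440 - 200276/199407)*59469 = (23019343804/199407)*59469 = 456312452226692/66469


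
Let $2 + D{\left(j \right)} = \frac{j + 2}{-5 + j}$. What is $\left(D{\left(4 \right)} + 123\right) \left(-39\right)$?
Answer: $-4485$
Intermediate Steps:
$D{\left(j \right)} = -2 + \frac{2 + j}{-5 + j}$ ($D{\left(j \right)} = -2 + \frac{j + 2}{-5 + j} = -2 + \frac{2 + j}{-5 + j}$)
$\left(D{\left(4 \right)} + 123\right) \left(-39\right) = \left(\frac{12 - 4}{-5 + 4} + 123\right) \left(-39\right) = \left(\frac{12 - 4}{-1} + 123\right) \left(-39\right) = \left(\left(-1\right) 8 + 123\right) \left(-39\right) = \left(-8 + 123\right) \left(-39\right) = 115 \left(-39\right) = -4485$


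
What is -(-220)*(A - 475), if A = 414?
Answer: -13420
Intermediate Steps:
-(-220)*(A - 475) = -(-220)*(414 - 475) = -(-220)*(-61) = -1*13420 = -13420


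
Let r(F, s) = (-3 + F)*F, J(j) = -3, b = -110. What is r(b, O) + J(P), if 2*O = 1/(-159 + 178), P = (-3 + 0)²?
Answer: 12427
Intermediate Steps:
P = 9 (P = (-3)² = 9)
O = 1/38 (O = 1/(2*(-159 + 178)) = (½)/19 = (½)*(1/19) = 1/38 ≈ 0.026316)
r(F, s) = F*(-3 + F)
r(b, O) + J(P) = -110*(-3 - 110) - 3 = -110*(-113) - 3 = 12430 - 3 = 12427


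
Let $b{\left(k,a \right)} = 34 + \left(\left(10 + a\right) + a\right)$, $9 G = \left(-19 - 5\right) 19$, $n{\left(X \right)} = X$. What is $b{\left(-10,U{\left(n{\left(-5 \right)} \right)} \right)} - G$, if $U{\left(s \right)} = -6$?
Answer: $\frac{248}{3} \approx 82.667$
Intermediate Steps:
$G = - \frac{152}{3}$ ($G = \frac{\left(-19 - 5\right) 19}{9} = \frac{\left(-24\right) 19}{9} = \frac{1}{9} \left(-456\right) = - \frac{152}{3} \approx -50.667$)
$b{\left(k,a \right)} = 44 + 2 a$ ($b{\left(k,a \right)} = 34 + \left(10 + 2 a\right) = 44 + 2 a$)
$b{\left(-10,U{\left(n{\left(-5 \right)} \right)} \right)} - G = \left(44 + 2 \left(-6\right)\right) - - \frac{152}{3} = \left(44 - 12\right) + \frac{152}{3} = 32 + \frac{152}{3} = \frac{248}{3}$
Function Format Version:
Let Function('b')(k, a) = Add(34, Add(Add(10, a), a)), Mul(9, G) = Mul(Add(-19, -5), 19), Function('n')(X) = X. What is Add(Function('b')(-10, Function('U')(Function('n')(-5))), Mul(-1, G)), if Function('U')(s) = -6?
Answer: Rational(248, 3) ≈ 82.667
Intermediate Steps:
G = Rational(-152, 3) (G = Mul(Rational(1, 9), Mul(Add(-19, -5), 19)) = Mul(Rational(1, 9), Mul(-24, 19)) = Mul(Rational(1, 9), -456) = Rational(-152, 3) ≈ -50.667)
Function('b')(k, a) = Add(44, Mul(2, a)) (Function('b')(k, a) = Add(34, Add(10, Mul(2, a))) = Add(44, Mul(2, a)))
Add(Function('b')(-10, Function('U')(Function('n')(-5))), Mul(-1, G)) = Add(Add(44, Mul(2, -6)), Mul(-1, Rational(-152, 3))) = Add(Add(44, -12), Rational(152, 3)) = Add(32, Rational(152, 3)) = Rational(248, 3)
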